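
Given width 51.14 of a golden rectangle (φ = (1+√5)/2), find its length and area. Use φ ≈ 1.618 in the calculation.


φ = (1 + √5) / 2 ≈ 1.618
Length = width × φ = 51.14 × 1.618 = 82.74452
≈ 82.74
Area = width × length = 51.14 × 82.74452 = 4231.5547528 ≈ 4231.55
= Length: 82.74, Area: 4231.55

Length: 82.74, Area: 4231.55


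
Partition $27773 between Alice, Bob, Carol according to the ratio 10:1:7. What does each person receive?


Total parts = 10 + 1 + 7 = 18
Alice: 27773 × 10/18 = 15429.44
Bob: 27773 × 1/18 = 1542.94
Carol: 27773 × 7/18 = 10800.61
= Alice: $15429.44, Bob: $1542.94, Carol: $10800.61

Alice: $15429.44, Bob: $1542.94, Carol: $10800.61


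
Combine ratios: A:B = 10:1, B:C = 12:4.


Match B: multiply A:B by 12 → 120:12
Multiply B:C by 1 → 12:4
Combined: 120:12:4
GCD = 4
= 30:3:1

30:3:1


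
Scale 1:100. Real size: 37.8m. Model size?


Model size = real / scale
= 37.8 / 100
= 0.3780 m

0.3780 m


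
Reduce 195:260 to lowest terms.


GCD(195, 260) = 65
195/65 : 260/65
= 3:4

3:4


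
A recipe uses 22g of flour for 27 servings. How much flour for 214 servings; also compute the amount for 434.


Direct proportion: y/x = constant
k = 22/27 ≈ 0.8148
y at x=214: k × 214 = 22 × 214 / 27 = 4708/27 ≈ 174.37
y at x=434: k × 434 = 22 × 434 / 27 = 9548/27 ≈ 353.63
= 174.37 and 353.63

174.37 and 353.63


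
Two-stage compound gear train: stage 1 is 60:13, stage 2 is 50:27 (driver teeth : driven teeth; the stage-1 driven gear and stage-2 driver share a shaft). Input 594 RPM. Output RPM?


Stage 1: RPM_B = RPM_A × t_A/t_B = 594 × 60/13 = 35640/13 ≈ 2741.54
B and C share a shaft → RPM_C = RPM_B
Stage 2: RPM_D = RPM_C × t_C/t_D = RPM_A × (t_A×t_C)/(t_B×t_D)
Overall ratio = (60×50)/(13×27) = 3000/351
RPM_D = 594 × 3000/351 = 1782000/351
≈ 5076.92 RPM

5076.92 RPM


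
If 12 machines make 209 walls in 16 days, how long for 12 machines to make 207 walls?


Days ∝ work / workers, so d₂ = d₁ × (m₁/m₂) × (w₂/w₁)
Workers factor (inverse): 12/12 = 1.0000
Work factor (direct): 207/209 ≈ 0.9904
d₂ = 16 × 12/12 × 207/209 = (16 × 12 × 207) / (12 × 209) = 39744/2508
≈ 15.85 days

15.85 days


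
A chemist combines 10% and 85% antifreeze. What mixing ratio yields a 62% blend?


Let x parts of 10% mix with y parts of 85%.
10x + 85y = 62(x + y)
10x + 85y = 62x + 62y
x(10 - 62) = y(62 - 85)
x/y = (85 - 62)/(62 - 10) = 23/52
Simplify: 23:52
= 23:52

23:52


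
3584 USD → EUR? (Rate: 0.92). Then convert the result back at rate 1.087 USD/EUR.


Amount × rate = 3584 × 0.92 = 3297.28 EUR
Round-trip: 3297.28 × 1.087 = 3584.14 USD
= 3297.28 EUR, then 3584.14 USD

3297.28 EUR, then 3584.14 USD


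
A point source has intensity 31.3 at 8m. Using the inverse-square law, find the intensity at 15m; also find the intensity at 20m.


I₁d₁² = I₂d₂²
I at 15m = 31.3 × (8/15)² = 31.3 × 64/225 = 2003.2/225 ≈ 8.9031
I at 20m = 31.3 × (8/20)² = 31.3 × 64/400 = 2003.2/400 = 5.0080
= 8.9031 and 5.0080

8.9031 and 5.0080


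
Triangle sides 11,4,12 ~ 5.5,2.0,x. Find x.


Scale factor = 5.5/11 = 0.5
Missing side = 12 × 0.5
= 6.0

6.0


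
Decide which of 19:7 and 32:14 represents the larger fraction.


19/7 = 2.7143
32/14 = 2.2857
2.7143 > 2.2857, so 19:7 is greater
= 19:7

19:7


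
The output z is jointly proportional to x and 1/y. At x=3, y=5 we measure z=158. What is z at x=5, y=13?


z = k·x/y
Solve for k using the known point: k = z·y/x = 158×5/3 = 790/3 ≈ 263.3333
Now evaluate at x=5, y=13:
z = k × 5 / 13 = (790 × 5) / (3 × 13) = 3950/39
≈ 101.2821

101.2821


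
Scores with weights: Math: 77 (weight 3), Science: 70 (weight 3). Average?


Numerator = 77×3 + 70×3
= 231 + 210
= 441
Total weight = 6
Weighted avg = 441/6
= 73.50

73.50


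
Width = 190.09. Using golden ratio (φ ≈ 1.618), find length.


φ = (1 + √5) / 2 ≈ 1.618
Length = width × φ = 190.09 × 1.618 = 307.56562
≈ 307.57

307.57


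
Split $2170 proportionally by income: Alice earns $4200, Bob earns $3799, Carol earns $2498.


Total income = 4200 + 3799 + 2498 = $10497
Alice: $2170 × 4200/10497 = $868.25
Bob: $2170 × 3799/10497 = $785.35
Carol: $2170 × 2498/10497 = $516.40
= Alice: $868.25, Bob: $785.35, Carol: $516.40

Alice: $868.25, Bob: $785.35, Carol: $516.40


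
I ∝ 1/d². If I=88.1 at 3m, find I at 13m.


I₁d₁² = I₂d₂²
I₂ = I₁ × (d₁/d₂)²
= 88.1 × (3/13)²
= 88.1 × 9/169
= 792.9/169
≈ 4.6917

4.6917


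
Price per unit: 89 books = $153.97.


Unit rate = total / quantity
= 153.97 / 89
= $1.73 per unit

$1.73 per unit


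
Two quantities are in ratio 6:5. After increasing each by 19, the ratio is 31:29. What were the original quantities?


Let A = 6k, B = 5k.
(6k + 19) / (5k + 19) = 31/29
Cross-multiply: 29(6k + 19) = 31(5k + 19)
174k + 551 = 155k + 589
174k - 155k = 589 - 551
19k = 38
k = 38/19 = 2
A = 6×2 = 12, B = 5×2 = 10
= A = 12, B = 10

A = 12, B = 10


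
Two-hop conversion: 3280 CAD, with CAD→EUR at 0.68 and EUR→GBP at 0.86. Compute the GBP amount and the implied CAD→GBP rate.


Step 1: 3280 CAD × 0.68 = 2230.40 EUR
Step 2: 2230.40 EUR × 0.86 = 1918.14 GBP
Implied rate CAD→GBP = 0.68 × 0.86 = 0.5848
= 1918.14 GBP; implied rate 0.5848 GBP/CAD

1918.14 GBP; implied rate 0.5848 GBP/CAD


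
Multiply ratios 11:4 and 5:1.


Compound ratio = (11×5) : (4×1)
= 55:4
GCD = 1
= 55:4

55:4


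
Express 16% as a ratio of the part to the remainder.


16% means 16 parts out of 100; remainder = 84
Part : remainder = 16:84
GCD = 4
= 4:21

4:21


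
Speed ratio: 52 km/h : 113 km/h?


Ratio = 52:113
GCD = 1
Simplified = 52:113
Time ratio (same distance) = 113:52
Speed ratio = 52:113

52:113


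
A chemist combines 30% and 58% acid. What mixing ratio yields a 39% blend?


Let x parts of 30% mix with y parts of 58%.
30x + 58y = 39(x + y)
30x + 58y = 39x + 39y
x(30 - 39) = y(39 - 58)
x/y = (58 - 39)/(39 - 30) = 19/9
Simplify: 19:9
= 19:9

19:9


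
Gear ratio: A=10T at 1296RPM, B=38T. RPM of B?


Gear ratio = 10:38 = 5:19
RPM_B = RPM_A × (teeth_A / teeth_B)
= 1296 × (10/38)
= 341.1 RPM

341.1 RPM


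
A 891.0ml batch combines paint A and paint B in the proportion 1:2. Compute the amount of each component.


Total parts = 1 + 2 = 3
paint A: 891.0 × 1/3 = 297.0ml
paint B: 891.0 × 2/3 = 594.0ml
= 297.0ml and 594.0ml

297.0ml and 594.0ml


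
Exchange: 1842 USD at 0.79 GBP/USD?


Amount × rate = 1842 × 0.79
= 1455.18 GBP

1455.18 GBP


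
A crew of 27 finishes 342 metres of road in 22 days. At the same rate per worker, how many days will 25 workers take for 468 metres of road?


Days ∝ work / workers, so d₂ = d₁ × (m₁/m₂) × (w₂/w₁)
Workers factor (inverse): 27/25 = 1.0800
Work factor (direct): 468/342 ≈ 1.3684
d₂ = 22 × 27/25 × 468/342 = (22 × 27 × 468) / (25 × 342) = 277992/8550
≈ 32.51 days

32.51 days


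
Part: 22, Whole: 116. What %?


Percentage = (part / whole) × 100
= (22 / 116) × 100
≈ 18.97%

18.97%


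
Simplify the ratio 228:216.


GCD(228, 216) = 12
228/12 : 216/12
= 19:18

19:18


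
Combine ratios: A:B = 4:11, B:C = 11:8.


Match B: multiply A:B by 11 → 44:121
Multiply B:C by 11 → 121:88
Combined: 44:121:88
GCD = 11
= 4:11:8

4:11:8


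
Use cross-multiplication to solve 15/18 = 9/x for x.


Cross multiply: 15 × x = 18 × 9
15x = 162
x = 162 / 15
= 10.80

10.80


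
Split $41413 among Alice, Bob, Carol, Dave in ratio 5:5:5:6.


Total parts = 5 + 5 + 5 + 6 = 21
Alice: 41413 × 5/21 = 9860.24
Bob: 41413 × 5/21 = 9860.24
Carol: 41413 × 5/21 = 9860.24
Dave: 41413 × 6/21 = 11832.29
= Alice: $9860.24, Bob: $9860.24, Carol: $9860.24, Dave: $11832.29

Alice: $9860.24, Bob: $9860.24, Carol: $9860.24, Dave: $11832.29


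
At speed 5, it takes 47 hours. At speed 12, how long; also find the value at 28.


Inverse proportion: x × y = constant
k = 5 × 47 = 235
At x=12: k/12 = 19.58
At x=28: k/28 = 8.39
= 19.58 and 8.39

19.58 and 8.39


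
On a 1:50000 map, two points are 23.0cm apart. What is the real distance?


Real distance = map distance × scale
= 23.0cm × 50000
= 1150000 cm = 11500.0 m
= 11.500 km

11.500 km


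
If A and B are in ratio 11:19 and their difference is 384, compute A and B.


Let A = 11k, B = 19k.
19k - 11k = 384
8k = 384 → k = 384/8 = 48
A = 11×48 = 528, B = 19×48 = 912
= A = 528, B = 912

A = 528, B = 912


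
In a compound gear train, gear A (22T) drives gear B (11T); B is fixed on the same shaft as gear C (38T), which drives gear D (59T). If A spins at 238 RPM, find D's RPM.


Stage 1: RPM_B = RPM_A × t_A/t_B = 238 × 22/11 = 5236/11 = 476.00
B and C share a shaft → RPM_C = RPM_B
Stage 2: RPM_D = RPM_C × t_C/t_D = RPM_A × (t_A×t_C)/(t_B×t_D)
Overall ratio = (22×38)/(11×59) = 836/649
RPM_D = 238 × 836/649 = 198968/649
≈ 306.58 RPM

306.58 RPM


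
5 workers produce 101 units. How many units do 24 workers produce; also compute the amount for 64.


Direct proportion: y/x = constant
k = 101/5 = 20.2000
y at x=24: k × 24 = 101 × 24 / 5 = 2424/5 = 484.80
y at x=64: k × 64 = 101 × 64 / 5 = 6464/5 = 1292.80
= 484.80 and 1292.80

484.80 and 1292.80


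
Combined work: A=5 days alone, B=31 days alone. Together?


Rate of A = 1/5 per day
Rate of B = 1/31 per day
Combined rate = 1/5 + 1/31 = 36/155 ≈ 0.2323 per day
Days = 1 / combined rate = 155/36
≈ 4.31 days

4.31 days


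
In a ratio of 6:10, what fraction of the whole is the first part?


Total parts = 6 + 10 = 16
First part: 6/16 = 3/8
= 3/8

3/8


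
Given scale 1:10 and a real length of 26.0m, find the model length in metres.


Model size = real / scale
= 26.0 / 10
= 2.6000 m

2.6000 m


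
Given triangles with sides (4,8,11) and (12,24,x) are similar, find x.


Scale factor = 12/4 = 3
Missing side = 11 × 3
= 33.0

33.0


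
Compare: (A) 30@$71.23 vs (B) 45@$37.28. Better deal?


Deal A: $71.23/30 = $2.3743/unit
Deal B: $37.28/45 = $0.8284/unit
B is cheaper per unit
= Deal B

Deal B


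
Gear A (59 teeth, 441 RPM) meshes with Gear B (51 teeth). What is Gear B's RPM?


Gear ratio = 59:51 = 59:51
RPM_B = RPM_A × (teeth_A / teeth_B)
= 441 × (59/51)
= 510.2 RPM

510.2 RPM


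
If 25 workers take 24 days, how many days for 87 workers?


Inverse proportion: x × y = constant
k = 25 × 24 = 600
y₂ = k / 87 = 600 / 87
= 6.90

6.90


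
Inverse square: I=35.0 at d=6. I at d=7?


I₁d₁² = I₂d₂²
I₂ = I₁ × (d₁/d₂)²
= 35.0 × (6/7)²
= 35.0 × 36/49
= 1260/49
≈ 25.7143

25.7143


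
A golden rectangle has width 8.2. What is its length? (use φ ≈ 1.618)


φ = (1 + √5) / 2 ≈ 1.618
Length = width × φ = 8.2 × 1.618 = 13.2676
≈ 13.27

13.27


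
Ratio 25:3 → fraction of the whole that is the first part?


Total parts = 25 + 3 = 28
First part: 25/28 = 25/28
= 25/28

25/28


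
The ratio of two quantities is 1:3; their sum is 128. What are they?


Let A = 1k, B = 3k.
1k + 3k = 128
4k = 128 → k = 128/4 = 32
A = 1×32 = 32, B = 3×32 = 96
= A = 32, B = 96

A = 32, B = 96


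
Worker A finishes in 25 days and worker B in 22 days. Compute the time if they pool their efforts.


Rate of A = 1/25 per day
Rate of B = 1/22 per day
Combined rate = 1/25 + 1/22 = 47/550 ≈ 0.0855 per day
Days = 1 / combined rate = 550/47
≈ 11.70 days

11.70 days


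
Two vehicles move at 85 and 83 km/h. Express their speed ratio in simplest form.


Ratio = 85:83
GCD = 1
Simplified = 85:83
Time ratio (same distance) = 83:85
Speed ratio = 85:83

85:83


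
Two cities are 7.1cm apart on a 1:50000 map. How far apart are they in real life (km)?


Real distance = map distance × scale
= 7.1cm × 50000
= 355000 cm = 3550.0 m
= 3.550 km

3.550 km


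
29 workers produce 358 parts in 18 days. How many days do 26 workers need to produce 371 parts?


Days ∝ work / workers, so d₂ = d₁ × (m₁/m₂) × (w₂/w₁)
Workers factor (inverse): 29/26 ≈ 1.1154
Work factor (direct): 371/358 ≈ 1.0363
d₂ = 18 × 29/26 × 371/358 = (18 × 29 × 371) / (26 × 358) = 193662/9308
≈ 20.81 days

20.81 days


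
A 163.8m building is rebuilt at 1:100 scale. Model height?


Model size = real / scale
= 163.8 / 100
= 1.6380 m

1.6380 m


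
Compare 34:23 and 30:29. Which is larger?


34/23 = 1.4783
30/29 = 1.0345
1.4783 > 1.0345, so 34:23 is greater
= 34:23

34:23


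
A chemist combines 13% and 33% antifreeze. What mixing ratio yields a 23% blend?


Let x parts of 13% mix with y parts of 33%.
13x + 33y = 23(x + y)
13x + 33y = 23x + 23y
x(13 - 23) = y(23 - 33)
x/y = (33 - 23)/(23 - 13) = 10/10
Simplify: 1:1
= 1:1

1:1


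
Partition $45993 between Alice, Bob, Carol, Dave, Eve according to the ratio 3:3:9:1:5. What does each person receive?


Total parts = 3 + 3 + 9 + 1 + 5 = 21
Alice: 45993 × 3/21 = 6570.43
Bob: 45993 × 3/21 = 6570.43
Carol: 45993 × 9/21 = 19711.29
Dave: 45993 × 1/21 = 2190.14
Eve: 45993 × 5/21 = 10950.71
= Alice: $6570.43, Bob: $6570.43, Carol: $19711.29, Dave: $2190.14, Eve: $10950.71

Alice: $6570.43, Bob: $6570.43, Carol: $19711.29, Dave: $2190.14, Eve: $10950.71


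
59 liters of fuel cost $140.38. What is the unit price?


Unit rate = total / quantity
= 140.38 / 59
= $2.38 per unit

$2.38 per unit


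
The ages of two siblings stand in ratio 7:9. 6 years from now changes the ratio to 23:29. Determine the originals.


Let A = 7k, B = 9k.
(7k + 6) / (9k + 6) = 23/29
Cross-multiply: 29(7k + 6) = 23(9k + 6)
203k + 174 = 207k + 138
203k - 207k = 138 - 174
-4k = -36
k = -36/-4 = 9
A = 7×9 = 63, B = 9×9 = 81
= A = 63, B = 81

A = 63, B = 81


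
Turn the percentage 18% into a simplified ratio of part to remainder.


18% means 18 parts out of 100; remainder = 82
Part : remainder = 18:82
GCD = 2
= 9:41

9:41


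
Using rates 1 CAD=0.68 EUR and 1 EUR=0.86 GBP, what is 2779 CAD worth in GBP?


Step 1: 2779 CAD × 0.68 = 1889.72 EUR
Step 2: 1889.72 EUR × 0.86 = 1625.16 GBP
Implied rate CAD→GBP = 0.68 × 0.86 = 0.5848
= 1625.16 GBP

1625.16 GBP


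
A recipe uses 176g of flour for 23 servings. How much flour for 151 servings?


Direct proportion: y/x = constant
k = 176/23 ≈ 7.6522
y₂ = k × 151 = 176 × 151 / 23 = 26576/23
≈ 1155.48

1155.48


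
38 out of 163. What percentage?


Percentage = (part / whole) × 100
= (38 / 163) × 100
≈ 23.31%

23.31%


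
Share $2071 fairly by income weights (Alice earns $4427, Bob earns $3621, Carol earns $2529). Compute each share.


Total income = 4427 + 3621 + 2529 = $10577
Alice: $2071 × 4427/10577 = $866.82
Bob: $2071 × 3621/10577 = $709.00
Carol: $2071 × 2529/10577 = $495.18
= Alice: $866.82, Bob: $709.00, Carol: $495.18

Alice: $866.82, Bob: $709.00, Carol: $495.18


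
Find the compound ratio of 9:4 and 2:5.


Compound ratio = (9×2) : (4×5)
= 18:20
GCD = 2
= 9:10

9:10


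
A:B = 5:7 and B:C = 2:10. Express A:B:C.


Match B: multiply A:B by 2 → 10:14
Multiply B:C by 7 → 14:70
Combined: 10:14:70
GCD = 2
= 5:7:35

5:7:35


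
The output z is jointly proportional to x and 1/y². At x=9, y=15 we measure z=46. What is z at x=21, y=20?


z = k·x/y²
Solve for k using the known point: k = z·y²/x = 46×225/9 = 10350/9 = 1150.0000
Now evaluate at x=21, y=20:
z = k × 21 / 400 = (10350 × 21) / (9 × 400) = 217350/3600
= 60.3750

60.3750


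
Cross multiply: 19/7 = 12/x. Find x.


Cross multiply: 19 × x = 7 × 12
19x = 84
x = 84 / 19
= 4.42

4.42


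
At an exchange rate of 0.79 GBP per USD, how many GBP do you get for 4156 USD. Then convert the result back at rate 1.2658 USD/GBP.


Amount × rate = 4156 × 0.79 = 3283.24 GBP
Round-trip: 3283.24 × 1.2658 = 4155.93 USD
= 3283.24 GBP, then 4155.93 USD

3283.24 GBP, then 4155.93 USD


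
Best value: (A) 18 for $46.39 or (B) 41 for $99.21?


Deal A: $46.39/18 = $2.5772/unit
Deal B: $99.21/41 = $2.4198/unit
B is cheaper per unit
= Deal B

Deal B


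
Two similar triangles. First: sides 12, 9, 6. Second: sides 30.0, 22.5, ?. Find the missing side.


Scale factor = 30.0/12 = 2.5
Missing side = 6 × 2.5
= 15.0

15.0


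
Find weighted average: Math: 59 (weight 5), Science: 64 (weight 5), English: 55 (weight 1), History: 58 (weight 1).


Numerator = 59×5 + 64×5 + 55×1 + 58×1
= 295 + 320 + 55 + 58
= 728
Total weight = 12
Weighted avg = 728/12
= 60.67

60.67


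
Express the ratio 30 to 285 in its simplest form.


GCD(30, 285) = 15
30/15 : 285/15
= 2:19

2:19


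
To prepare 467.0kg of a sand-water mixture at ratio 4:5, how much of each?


Total parts = 4 + 5 = 9
sand: 467.0 × 4/9 = 207.6kg
water: 467.0 × 5/9 = 259.4kg
= 207.6kg and 259.4kg

207.6kg and 259.4kg


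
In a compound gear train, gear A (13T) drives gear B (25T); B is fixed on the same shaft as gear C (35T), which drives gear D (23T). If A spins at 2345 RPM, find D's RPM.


Stage 1: RPM_B = RPM_A × t_A/t_B = 2345 × 13/25 = 30485/25 = 1219.40
B and C share a shaft → RPM_C = RPM_B
Stage 2: RPM_D = RPM_C × t_C/t_D = RPM_A × (t_A×t_C)/(t_B×t_D)
Overall ratio = (13×35)/(25×23) = 455/575
RPM_D = 2345 × 455/575 = 1066975/575
≈ 1855.61 RPM

1855.61 RPM


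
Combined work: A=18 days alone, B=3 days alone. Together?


Rate of A = 1/18 per day
Rate of B = 1/3 per day
Combined rate = 1/18 + 1/3 = 21/54 ≈ 0.3889 per day
Days = 1 / combined rate = 54/21
≈ 2.57 days

2.57 days


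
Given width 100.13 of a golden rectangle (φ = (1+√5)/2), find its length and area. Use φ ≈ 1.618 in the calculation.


φ = (1 + √5) / 2 ≈ 1.618
Length = width × φ = 100.13 × 1.618 = 162.01034
≈ 162.01
Area = width × length = 100.13 × 162.01034 = 16222.0953442 ≈ 16222.10
= Length: 162.01, Area: 16222.10

Length: 162.01, Area: 16222.10


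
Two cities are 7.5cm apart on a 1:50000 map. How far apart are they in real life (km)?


Real distance = map distance × scale
= 7.5cm × 50000
= 375000 cm = 3750.0 m
= 3.750 km

3.750 km


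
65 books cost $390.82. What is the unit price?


Unit rate = total / quantity
= 390.82 / 65
= $6.01 per unit

$6.01 per unit


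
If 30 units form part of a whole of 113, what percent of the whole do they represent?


Percentage = (part / whole) × 100
= (30 / 113) × 100
≈ 26.55%

26.55%


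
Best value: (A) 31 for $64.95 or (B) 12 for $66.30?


Deal A: $64.95/31 = $2.0952/unit
Deal B: $66.30/12 = $5.5250/unit
A is cheaper per unit
= Deal A

Deal A


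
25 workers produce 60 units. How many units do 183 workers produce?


Direct proportion: y/x = constant
k = 60/25 = 2.4000
y₂ = k × 183 = 60 × 183 / 25 = 10980/25
= 439.20

439.20


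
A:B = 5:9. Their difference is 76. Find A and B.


Let A = 5k, B = 9k.
9k - 5k = 76
4k = 76 → k = 76/4 = 19
A = 5×19 = 95, B = 9×19 = 171
= A = 95, B = 171

A = 95, B = 171


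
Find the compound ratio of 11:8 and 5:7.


Compound ratio = (11×5) : (8×7)
= 55:56
GCD = 1
= 55:56

55:56


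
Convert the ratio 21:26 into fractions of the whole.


Total parts = 21 + 26 = 47
First part: 21/47 = 21/47
Second part: 26/47 = 26/47
= 21/47 and 26/47

21/47 and 26/47


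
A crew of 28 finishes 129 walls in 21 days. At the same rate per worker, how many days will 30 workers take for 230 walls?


Days ∝ work / workers, so d₂ = d₁ × (m₁/m₂) × (w₂/w₁)
Workers factor (inverse): 28/30 ≈ 0.9333
Work factor (direct): 230/129 ≈ 1.7829
d₂ = 21 × 28/30 × 230/129 = (21 × 28 × 230) / (30 × 129) = 135240/3870
≈ 34.95 days

34.95 days


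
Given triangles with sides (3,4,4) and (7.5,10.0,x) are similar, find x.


Scale factor = 7.5/3 = 2.5
Missing side = 4 × 2.5
= 10.0

10.0


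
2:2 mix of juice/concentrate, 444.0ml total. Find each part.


Total parts = 2 + 2 = 4
juice: 444.0 × 2/4 = 222.0ml
concentrate: 444.0 × 2/4 = 222.0ml
= 222.0ml and 222.0ml

222.0ml and 222.0ml


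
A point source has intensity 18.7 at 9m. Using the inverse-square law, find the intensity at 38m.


I₁d₁² = I₂d₂²
I₂ = I₁ × (d₁/d₂)²
= 18.7 × (9/38)²
= 18.7 × 81/1444
= 1514.7/1444
≈ 1.0490

1.0490


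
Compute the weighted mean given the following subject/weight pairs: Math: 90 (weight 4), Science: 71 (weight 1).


Numerator = 90×4 + 71×1
= 360 + 71
= 431
Total weight = 5
Weighted avg = 431/5
= 86.20

86.20


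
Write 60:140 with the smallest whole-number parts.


GCD(60, 140) = 20
60/20 : 140/20
= 3:7

3:7


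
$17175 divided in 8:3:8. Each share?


Total parts = 8 + 3 + 8 = 19
Part 1: 17175 × 8/19 = 7231.58
Part 2: 17175 × 3/19 = 2711.84
Part 3: 17175 × 8/19 = 7231.58
= Part 1: $7231.58, Part 2: $2711.84, Part 3: $7231.58

Part 1: $7231.58, Part 2: $2711.84, Part 3: $7231.58


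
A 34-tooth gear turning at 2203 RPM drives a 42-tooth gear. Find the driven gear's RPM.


Gear ratio = 34:42 = 17:21
RPM_B = RPM_A × (teeth_A / teeth_B)
= 2203 × (34/42)
= 1783.4 RPM

1783.4 RPM


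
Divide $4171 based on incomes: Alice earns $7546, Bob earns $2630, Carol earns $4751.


Total income = 7546 + 2630 + 4751 = $14927
Alice: $4171 × 7546/14927 = $2108.55
Bob: $4171 × 2630/14927 = $734.89
Carol: $4171 × 4751/14927 = $1327.56
= Alice: $2108.55, Bob: $734.89, Carol: $1327.56

Alice: $2108.55, Bob: $734.89, Carol: $1327.56


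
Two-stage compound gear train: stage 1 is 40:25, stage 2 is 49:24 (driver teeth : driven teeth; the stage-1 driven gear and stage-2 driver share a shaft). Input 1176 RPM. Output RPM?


Stage 1: RPM_B = RPM_A × t_A/t_B = 1176 × 40/25 = 47040/25 = 1881.60
B and C share a shaft → RPM_C = RPM_B
Stage 2: RPM_D = RPM_C × t_C/t_D = RPM_A × (t_A×t_C)/(t_B×t_D)
Overall ratio = (40×49)/(25×24) = 1960/600
RPM_D = 1176 × 1960/600 = 2304960/600
= 3841.60 RPM

3841.60 RPM


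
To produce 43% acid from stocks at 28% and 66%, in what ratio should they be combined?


Let x parts of 28% mix with y parts of 66%.
28x + 66y = 43(x + y)
28x + 66y = 43x + 43y
x(28 - 43) = y(43 - 66)
x/y = (66 - 43)/(43 - 28) = 23/15
Simplify: 23:15
= 23:15

23:15


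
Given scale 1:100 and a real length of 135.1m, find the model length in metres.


Model size = real / scale
= 135.1 / 100
= 1.3510 m

1.3510 m


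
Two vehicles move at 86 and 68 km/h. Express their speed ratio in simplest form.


Ratio = 86:68
GCD = 2
Simplified = 43:34
Time ratio (same distance) = 34:43
Speed ratio = 43:34

43:34


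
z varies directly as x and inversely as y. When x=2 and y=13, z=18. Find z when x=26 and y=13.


z = k·x/y
Solve for k using the known point: k = z·y/x = 18×13/2 = 234/2 = 117.0000
Now evaluate at x=26, y=13:
z = k × 26 / 13 = (234 × 26) / (2 × 13) = 6084/26
= 234.0000

234.0000


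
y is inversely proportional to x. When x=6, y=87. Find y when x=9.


Inverse proportion: x × y = constant
k = 6 × 87 = 522
y₂ = k / 9 = 522 / 9
= 58.00

58.00


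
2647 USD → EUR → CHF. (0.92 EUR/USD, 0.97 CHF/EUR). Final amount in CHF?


Step 1: 2647 USD × 0.92 = 2435.24 EUR
Step 2: 2435.24 EUR × 0.97 = 2362.18 CHF
Implied rate USD→CHF = 0.92 × 0.97 = 0.8924
= 2362.18 CHF

2362.18 CHF


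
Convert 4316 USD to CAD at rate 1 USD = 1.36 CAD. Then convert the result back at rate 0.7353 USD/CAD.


Amount × rate = 4316 × 1.36 = 5869.76 CAD
Round-trip: 5869.76 × 0.7353 = 4316.03 USD
= 5869.76 CAD, then 4316.03 USD

5869.76 CAD, then 4316.03 USD


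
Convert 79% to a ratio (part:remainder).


79% means 79 parts out of 100; remainder = 21
Part : remainder = 79:21
GCD = 1
= 79:21

79:21


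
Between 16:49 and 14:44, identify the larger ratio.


16/49 = 0.3265
14/44 = 0.3182
0.3265 > 0.3182, so 16:49 is greater
= 16:49

16:49


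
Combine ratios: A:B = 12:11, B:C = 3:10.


Match B: multiply A:B by 3 → 36:33
Multiply B:C by 11 → 33:110
Combined: 36:33:110
GCD = 1
= 36:33:110

36:33:110


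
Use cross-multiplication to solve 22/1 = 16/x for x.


Cross multiply: 22 × x = 1 × 16
22x = 16
x = 16 / 22
= 0.73

0.73


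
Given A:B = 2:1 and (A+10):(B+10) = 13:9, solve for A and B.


Let A = 2k, B = 1k.
(2k + 10) / (1k + 10) = 13/9
Cross-multiply: 9(2k + 10) = 13(1k + 10)
18k + 90 = 13k + 130
18k - 13k = 130 - 90
5k = 40
k = 40/5 = 8
A = 2×8 = 16, B = 1×8 = 8
= A = 16, B = 8

A = 16, B = 8


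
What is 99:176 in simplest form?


GCD(99, 176) = 11
99/11 : 176/11
= 9:16

9:16


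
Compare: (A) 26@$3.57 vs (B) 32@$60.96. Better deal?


Deal A: $3.57/26 = $0.1373/unit
Deal B: $60.96/32 = $1.9050/unit
A is cheaper per unit
= Deal A

Deal A


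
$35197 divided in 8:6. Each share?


Total parts = 8 + 6 = 14
Part 1: 35197 × 8/14 = 20112.57
Part 2: 35197 × 6/14 = 15084.43
= Part 1: $20112.57, Part 2: $15084.43

Part 1: $20112.57, Part 2: $15084.43


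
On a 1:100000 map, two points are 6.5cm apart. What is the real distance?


Real distance = map distance × scale
= 6.5cm × 100000
= 650000 cm = 6500.0 m
= 6.500 km

6.500 km


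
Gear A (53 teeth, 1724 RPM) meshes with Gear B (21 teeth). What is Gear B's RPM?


Gear ratio = 53:21 = 53:21
RPM_B = RPM_A × (teeth_A / teeth_B)
= 1724 × (53/21)
= 4351.0 RPM

4351.0 RPM


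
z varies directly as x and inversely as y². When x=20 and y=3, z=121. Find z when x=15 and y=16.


z = k·x/y²
Solve for k using the known point: k = z·y²/x = 121×9/20 = 1089/20 = 54.4500
Now evaluate at x=15, y=16:
z = k × 15 / 256 = (1089 × 15) / (20 × 256) = 16335/5120
≈ 3.1904

3.1904


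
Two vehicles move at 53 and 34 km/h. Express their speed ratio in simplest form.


Ratio = 53:34
GCD = 1
Simplified = 53:34
Time ratio (same distance) = 34:53
Speed ratio = 53:34

53:34


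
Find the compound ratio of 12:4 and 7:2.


Compound ratio = (12×7) : (4×2)
= 84:8
GCD = 4
= 21:2

21:2


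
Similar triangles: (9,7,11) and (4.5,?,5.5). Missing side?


Scale factor = 4.5/9 = 0.5
Missing side = 7 × 0.5
= 3.5

3.5


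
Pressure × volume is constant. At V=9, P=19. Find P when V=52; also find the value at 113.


Inverse proportion: x × y = constant
k = 9 × 19 = 171
At x=52: k/52 = 3.29
At x=113: k/113 = 1.51
= 3.29 and 1.51

3.29 and 1.51


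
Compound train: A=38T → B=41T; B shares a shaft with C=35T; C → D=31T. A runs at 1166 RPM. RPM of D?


Stage 1: RPM_B = RPM_A × t_A/t_B = 1166 × 38/41 = 44308/41 ≈ 1080.68
B and C share a shaft → RPM_C = RPM_B
Stage 2: RPM_D = RPM_C × t_C/t_D = RPM_A × (t_A×t_C)/(t_B×t_D)
Overall ratio = (38×35)/(41×31) = 1330/1271
RPM_D = 1166 × 1330/1271 = 1550780/1271
≈ 1220.13 RPM

1220.13 RPM


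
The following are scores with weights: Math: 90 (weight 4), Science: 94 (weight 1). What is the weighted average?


Numerator = 90×4 + 94×1
= 360 + 94
= 454
Total weight = 5
Weighted avg = 454/5
= 90.80

90.80


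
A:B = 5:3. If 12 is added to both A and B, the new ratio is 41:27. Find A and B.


Let A = 5k, B = 3k.
(5k + 12) / (3k + 12) = 41/27
Cross-multiply: 27(5k + 12) = 41(3k + 12)
135k + 324 = 123k + 492
135k - 123k = 492 - 324
12k = 168
k = 168/12 = 14
A = 5×14 = 70, B = 3×14 = 42
= A = 70, B = 42

A = 70, B = 42


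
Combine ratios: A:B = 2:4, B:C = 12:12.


Match B: multiply A:B by 12 → 24:48
Multiply B:C by 4 → 48:48
Combined: 24:48:48
GCD = 24
= 1:2:2

1:2:2


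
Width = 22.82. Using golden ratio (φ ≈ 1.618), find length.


φ = (1 + √5) / 2 ≈ 1.618
Length = width × φ = 22.82 × 1.618 = 36.92276
≈ 36.92

36.92


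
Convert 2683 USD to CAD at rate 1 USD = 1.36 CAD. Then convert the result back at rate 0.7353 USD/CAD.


Amount × rate = 2683 × 1.36 = 3648.88 CAD
Round-trip: 3648.88 × 0.7353 = 2683.02 USD
= 3648.88 CAD, then 2683.02 USD

3648.88 CAD, then 2683.02 USD


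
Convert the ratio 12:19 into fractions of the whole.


Total parts = 12 + 19 = 31
First part: 12/31 = 12/31
Second part: 19/31 = 19/31
= 12/31 and 19/31

12/31 and 19/31


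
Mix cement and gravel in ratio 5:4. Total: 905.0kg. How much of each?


Total parts = 5 + 4 = 9
cement: 905.0 × 5/9 = 502.8kg
gravel: 905.0 × 4/9 = 402.2kg
= 502.8kg and 402.2kg

502.8kg and 402.2kg


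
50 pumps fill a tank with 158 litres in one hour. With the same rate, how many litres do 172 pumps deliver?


Direct proportion: y/x = constant
k = 158/50 = 3.1600
y₂ = k × 172 = 158 × 172 / 50 = 27176/50
= 543.52

543.52


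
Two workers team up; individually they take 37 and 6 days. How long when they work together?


Rate of A = 1/37 per day
Rate of B = 1/6 per day
Combined rate = 1/37 + 1/6 = 43/222 ≈ 0.1937 per day
Days = 1 / combined rate = 222/43
≈ 5.16 days

5.16 days


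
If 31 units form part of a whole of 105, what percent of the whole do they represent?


Percentage = (part / whole) × 100
= (31 / 105) × 100
≈ 29.52%

29.52%


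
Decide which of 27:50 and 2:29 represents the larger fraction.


27/50 = 0.5400
2/29 = 0.0690
0.5400 > 0.0690, so 27:50 is greater
= 27:50

27:50


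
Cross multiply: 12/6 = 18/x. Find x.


Cross multiply: 12 × x = 6 × 18
12x = 108
x = 108 / 12
= 9.00

9.00


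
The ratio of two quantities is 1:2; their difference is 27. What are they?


Let A = 1k, B = 2k.
2k - 1k = 27
1k = 27 → k = 27/1 = 27
A = 1×27 = 27, B = 2×27 = 54
= A = 27, B = 54

A = 27, B = 54


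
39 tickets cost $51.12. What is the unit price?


Unit rate = total / quantity
= 51.12 / 39
= $1.31 per unit

$1.31 per unit


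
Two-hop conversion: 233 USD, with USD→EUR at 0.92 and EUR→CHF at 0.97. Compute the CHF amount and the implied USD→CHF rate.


Step 1: 233 USD × 0.92 = 214.36 EUR
Step 2: 214.36 EUR × 0.97 = 207.93 CHF
Implied rate USD→CHF = 0.92 × 0.97 = 0.8924
= 207.93 CHF; implied rate 0.8924 CHF/USD

207.93 CHF; implied rate 0.8924 CHF/USD


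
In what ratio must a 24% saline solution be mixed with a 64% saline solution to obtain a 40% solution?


Let x parts of 24% mix with y parts of 64%.
24x + 64y = 40(x + y)
24x + 64y = 40x + 40y
x(24 - 40) = y(40 - 64)
x/y = (64 - 40)/(40 - 24) = 24/16
Simplify: 3:2
= 3:2

3:2


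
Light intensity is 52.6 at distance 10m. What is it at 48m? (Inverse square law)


I₁d₁² = I₂d₂²
I₂ = I₁ × (d₁/d₂)²
= 52.6 × (10/48)²
= 52.6 × 100/2304
= 5260/2304
≈ 2.2830

2.2830


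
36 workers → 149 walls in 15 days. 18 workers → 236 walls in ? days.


Days ∝ work / workers, so d₂ = d₁ × (m₁/m₂) × (w₂/w₁)
Workers factor (inverse): 36/18 = 2.0000
Work factor (direct): 236/149 ≈ 1.5839
d₂ = 15 × 36/18 × 236/149 = (15 × 36 × 236) / (18 × 149) = 127440/2682
≈ 47.52 days

47.52 days


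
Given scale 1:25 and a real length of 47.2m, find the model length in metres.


Model size = real / scale
= 47.2 / 25
= 1.8880 m

1.8880 m


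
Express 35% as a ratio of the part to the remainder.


35% means 35 parts out of 100; remainder = 65
Part : remainder = 35:65
GCD = 5
= 7:13

7:13


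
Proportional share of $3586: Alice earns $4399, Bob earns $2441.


Total income = 4399 + 2441 = $6840
Alice: $3586 × 4399/6840 = $2306.26
Bob: $3586 × 2441/6840 = $1279.74
= Alice: $2306.26, Bob: $1279.74

Alice: $2306.26, Bob: $1279.74


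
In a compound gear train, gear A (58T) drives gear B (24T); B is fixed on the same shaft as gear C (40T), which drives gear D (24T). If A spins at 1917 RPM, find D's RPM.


Stage 1: RPM_B = RPM_A × t_A/t_B = 1917 × 58/24 = 111186/24 = 4632.75
B and C share a shaft → RPM_C = RPM_B
Stage 2: RPM_D = RPM_C × t_C/t_D = RPM_A × (t_A×t_C)/(t_B×t_D)
Overall ratio = (58×40)/(24×24) = 2320/576
RPM_D = 1917 × 2320/576 = 4447440/576
= 7721.25 RPM

7721.25 RPM


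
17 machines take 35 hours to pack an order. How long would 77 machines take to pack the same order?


Inverse proportion: x × y = constant
k = 17 × 35 = 595
y₂ = k / 77 = 595 / 77
= 7.73

7.73


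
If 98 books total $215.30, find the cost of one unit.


Unit rate = total / quantity
= 215.30 / 98
= $2.20 per unit

$2.20 per unit


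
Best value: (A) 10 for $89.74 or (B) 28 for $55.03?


Deal A: $89.74/10 = $8.9740/unit
Deal B: $55.03/28 = $1.9654/unit
B is cheaper per unit
= Deal B

Deal B


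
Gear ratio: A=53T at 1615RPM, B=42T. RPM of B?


Gear ratio = 53:42 = 53:42
RPM_B = RPM_A × (teeth_A / teeth_B)
= 1615 × (53/42)
= 2038.0 RPM

2038.0 RPM


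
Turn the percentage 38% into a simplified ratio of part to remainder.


38% means 38 parts out of 100; remainder = 62
Part : remainder = 38:62
GCD = 2
= 19:31

19:31


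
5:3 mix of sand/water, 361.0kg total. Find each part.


Total parts = 5 + 3 = 8
sand: 361.0 × 5/8 = 225.6kg
water: 361.0 × 3/8 = 135.4kg
= 225.6kg and 135.4kg

225.6kg and 135.4kg


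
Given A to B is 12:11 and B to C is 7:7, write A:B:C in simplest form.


Match B: multiply A:B by 7 → 84:77
Multiply B:C by 11 → 77:77
Combined: 84:77:77
GCD = 7
= 12:11:11

12:11:11


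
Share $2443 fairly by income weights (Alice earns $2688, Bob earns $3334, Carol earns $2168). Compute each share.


Total income = 2688 + 3334 + 2168 = $8190
Alice: $2443 × 2688/8190 = $801.81
Bob: $2443 × 3334/8190 = $994.50
Carol: $2443 × 2168/8190 = $646.69
= Alice: $801.81, Bob: $994.50, Carol: $646.69

Alice: $801.81, Bob: $994.50, Carol: $646.69


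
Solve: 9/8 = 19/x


Cross multiply: 9 × x = 8 × 19
9x = 152
x = 152 / 9
= 16.89

16.89


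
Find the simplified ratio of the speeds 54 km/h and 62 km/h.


Ratio = 54:62
GCD = 2
Simplified = 27:31
Time ratio (same distance) = 31:27
Speed ratio = 27:31

27:31


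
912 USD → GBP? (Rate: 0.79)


Amount × rate = 912 × 0.79
= 720.48 GBP

720.48 GBP


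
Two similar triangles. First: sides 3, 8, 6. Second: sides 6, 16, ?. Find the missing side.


Scale factor = 6/3 = 2
Missing side = 6 × 2
= 12.0

12.0


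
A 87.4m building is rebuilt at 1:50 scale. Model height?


Model size = real / scale
= 87.4 / 50
= 1.7480 m

1.7480 m


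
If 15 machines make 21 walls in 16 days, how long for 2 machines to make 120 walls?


Days ∝ work / workers, so d₂ = d₁ × (m₁/m₂) × (w₂/w₁)
Workers factor (inverse): 15/2 = 7.5000
Work factor (direct): 120/21 ≈ 5.7143
d₂ = 16 × 15/2 × 120/21 = (16 × 15 × 120) / (2 × 21) = 28800/42
≈ 685.71 days

685.71 days


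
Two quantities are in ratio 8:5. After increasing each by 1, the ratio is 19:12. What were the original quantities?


Let A = 8k, B = 5k.
(8k + 1) / (5k + 1) = 19/12
Cross-multiply: 12(8k + 1) = 19(5k + 1)
96k + 12 = 95k + 19
96k - 95k = 19 - 12
1k = 7
k = 7/1 = 7
A = 8×7 = 56, B = 5×7 = 35
= A = 56, B = 35

A = 56, B = 35


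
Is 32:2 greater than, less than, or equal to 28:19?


32/2 = 16.0000
28/19 = 1.4737
16.0000 > 1.4737, so 32:2 is greater
= greater than

greater than


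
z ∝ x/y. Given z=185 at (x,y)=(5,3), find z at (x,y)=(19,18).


z = k·x/y
Solve for k using the known point: k = z·y/x = 185×3/5 = 555/5 = 111.0000
Now evaluate at x=19, y=18:
z = k × 19 / 18 = (555 × 19) / (5 × 18) = 10545/90
≈ 117.1667

117.1667


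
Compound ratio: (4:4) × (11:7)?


Compound ratio = (4×11) : (4×7)
= 44:28
GCD = 4
= 11:7

11:7


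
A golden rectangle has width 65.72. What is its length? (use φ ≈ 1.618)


φ = (1 + √5) / 2 ≈ 1.618
Length = width × φ = 65.72 × 1.618 = 106.33496
≈ 106.33

106.33


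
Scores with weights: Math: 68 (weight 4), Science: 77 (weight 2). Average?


Numerator = 68×4 + 77×2
= 272 + 154
= 426
Total weight = 6
Weighted avg = 426/6
= 71.00

71.00


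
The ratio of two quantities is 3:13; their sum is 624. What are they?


Let A = 3k, B = 13k.
3k + 13k = 624
16k = 624 → k = 624/16 = 39
A = 3×39 = 117, B = 13×39 = 507
= A = 117, B = 507

A = 117, B = 507


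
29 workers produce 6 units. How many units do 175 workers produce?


Direct proportion: y/x = constant
k = 6/29 ≈ 0.2069
y₂ = k × 175 = 6 × 175 / 29 = 1050/29
≈ 36.21

36.21


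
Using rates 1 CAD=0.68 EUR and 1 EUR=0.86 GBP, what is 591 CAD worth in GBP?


Step 1: 591 CAD × 0.68 = 401.88 EUR
Step 2: 401.88 EUR × 0.86 = 345.62 GBP
Implied rate CAD→GBP = 0.68 × 0.86 = 0.5848
= 345.62 GBP

345.62 GBP


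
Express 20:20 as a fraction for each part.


Total parts = 20 + 20 = 40
First part: 20/40 = 1/2
Second part: 20/40 = 1/2
= 1/2 and 1/2

1/2 and 1/2


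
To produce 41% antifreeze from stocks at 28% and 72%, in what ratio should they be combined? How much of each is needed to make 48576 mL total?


Let x parts of 28% mix with y parts of 72%.
28x + 72y = 41(x + y)
28x + 72y = 41x + 41y
x(28 - 41) = y(41 - 72)
x/y = (72 - 41)/(41 - 28) = 31/13
Simplify: 31:13
Total parts = 44; one part = 48576/44 = 1104.00 mL
28% solution: 31×1104.00 = 34224.00 mL
72% solution: 13×1104.00 = 14352.00 mL
= ratio 31:13; 34224.00 mL and 14352.00 mL

ratio 31:13; 34224.00 mL and 14352.00 mL


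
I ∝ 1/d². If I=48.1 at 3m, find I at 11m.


I₁d₁² = I₂d₂²
I₂ = I₁ × (d₁/d₂)²
= 48.1 × (3/11)²
= 48.1 × 9/121
= 432.9/121
≈ 3.5777

3.5777


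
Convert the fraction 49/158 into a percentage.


Percentage = (part / whole) × 100
= (49 / 158) × 100
≈ 31.01%

31.01%


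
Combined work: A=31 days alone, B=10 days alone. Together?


Rate of A = 1/31 per day
Rate of B = 1/10 per day
Combined rate = 1/31 + 1/10 = 41/310 ≈ 0.1323 per day
Days = 1 / combined rate = 310/41
≈ 7.56 days

7.56 days


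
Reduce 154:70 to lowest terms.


GCD(154, 70) = 14
154/14 : 70/14
= 11:5

11:5


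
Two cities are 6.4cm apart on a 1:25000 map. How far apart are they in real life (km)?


Real distance = map distance × scale
= 6.4cm × 25000
= 160000 cm = 1600.0 m
= 1.600 km

1.600 km


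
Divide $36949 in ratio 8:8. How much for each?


Total parts = 8 + 8 = 16
Part 1: 36949 × 8/16 = 18474.50
Part 2: 36949 × 8/16 = 18474.50
= Part 1: $18474.50, Part 2: $18474.50

Part 1: $18474.50, Part 2: $18474.50


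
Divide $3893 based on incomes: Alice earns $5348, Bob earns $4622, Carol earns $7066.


Total income = 5348 + 4622 + 7066 = $17036
Alice: $3893 × 5348/17036 = $1222.10
Bob: $3893 × 4622/17036 = $1056.20
Carol: $3893 × 7066/17036 = $1614.69
= Alice: $1222.10, Bob: $1056.20, Carol: $1614.69

Alice: $1222.10, Bob: $1056.20, Carol: $1614.69


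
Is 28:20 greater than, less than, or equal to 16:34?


28/20 = 1.4000
16/34 = 0.4706
1.4000 > 0.4706, so 28:20 is greater
= greater than

greater than


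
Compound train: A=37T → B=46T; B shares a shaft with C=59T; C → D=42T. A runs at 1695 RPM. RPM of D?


Stage 1: RPM_B = RPM_A × t_A/t_B = 1695 × 37/46 = 62715/46 ≈ 1363.37
B and C share a shaft → RPM_C = RPM_B
Stage 2: RPM_D = RPM_C × t_C/t_D = RPM_A × (t_A×t_C)/(t_B×t_D)
Overall ratio = (37×59)/(46×42) = 2183/1932
RPM_D = 1695 × 2183/1932 = 3700185/1932
≈ 1915.21 RPM

1915.21 RPM


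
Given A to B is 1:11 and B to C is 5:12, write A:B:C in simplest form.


Match B: multiply A:B by 5 → 5:55
Multiply B:C by 11 → 55:132
Combined: 5:55:132
GCD = 1
= 5:55:132

5:55:132


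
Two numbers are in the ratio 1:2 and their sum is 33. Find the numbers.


Let A = 1k, B = 2k.
1k + 2k = 33
3k = 33 → k = 33/3 = 11
A = 1×11 = 11, B = 2×11 = 22
= A = 11, B = 22

A = 11, B = 22


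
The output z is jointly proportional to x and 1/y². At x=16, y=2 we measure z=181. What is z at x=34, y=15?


z = k·x/y²
Solve for k using the known point: k = z·y²/x = 181×4/16 = 724/16 = 45.2500
Now evaluate at x=34, y=15:
z = k × 34 / 225 = (724 × 34) / (16 × 225) = 24616/3600
≈ 6.8378

6.8378
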